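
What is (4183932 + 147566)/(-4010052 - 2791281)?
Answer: -4331498/6801333 ≈ -0.63686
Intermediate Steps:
(4183932 + 147566)/(-4010052 - 2791281) = 4331498/(-6801333) = 4331498*(-1/6801333) = -4331498/6801333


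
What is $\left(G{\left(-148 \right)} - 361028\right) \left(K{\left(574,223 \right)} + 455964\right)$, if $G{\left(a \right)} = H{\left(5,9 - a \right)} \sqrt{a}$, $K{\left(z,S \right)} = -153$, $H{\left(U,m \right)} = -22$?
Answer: $-164560533708 - 20055684 i \sqrt{37} \approx -1.6456 \cdot 10^{11} - 1.2199 \cdot 10^{8} i$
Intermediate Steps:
$G{\left(a \right)} = - 22 \sqrt{a}$
$\left(G{\left(-148 \right)} - 361028\right) \left(K{\left(574,223 \right)} + 455964\right) = \left(- 22 \sqrt{-148} - 361028\right) \left(-153 + 455964\right) = \left(- 22 \cdot 2 i \sqrt{37} - 361028\right) 455811 = \left(- 44 i \sqrt{37} - 361028\right) 455811 = \left(-361028 - 44 i \sqrt{37}\right) 455811 = -164560533708 - 20055684 i \sqrt{37}$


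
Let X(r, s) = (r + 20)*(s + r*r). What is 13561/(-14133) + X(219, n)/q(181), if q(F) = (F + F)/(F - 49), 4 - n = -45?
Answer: 10703056100879/2558073 ≈ 4.1840e+6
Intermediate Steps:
n = 49 (n = 4 - 1*(-45) = 4 + 45 = 49)
q(F) = 2*F/(-49 + F) (q(F) = (2*F)/(-49 + F) = 2*F/(-49 + F))
X(r, s) = (20 + r)*(s + r²)
13561/(-14133) + X(219, n)/q(181) = 13561/(-14133) + (219³ + 20*49 + 20*219² + 219*49)/((2*181/(-49 + 181))) = 13561*(-1/14133) + (10503459 + 980 + 20*47961 + 10731)/((2*181/132)) = -13561/14133 + (10503459 + 980 + 959220 + 10731)/((2*181*(1/132))) = -13561/14133 + 11474390/(181/66) = -13561/14133 + 11474390*(66/181) = -13561/14133 + 757309740/181 = 10703056100879/2558073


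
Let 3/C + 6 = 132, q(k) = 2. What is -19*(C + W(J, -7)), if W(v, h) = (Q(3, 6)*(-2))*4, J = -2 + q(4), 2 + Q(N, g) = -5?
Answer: -44707/42 ≈ -1064.5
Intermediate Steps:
C = 1/42 (C = 3/(-6 + 132) = 3/126 = 3*(1/126) = 1/42 ≈ 0.023810)
Q(N, g) = -7 (Q(N, g) = -2 - 5 = -7)
J = 0 (J = -2 + 2 = 0)
W(v, h) = 56 (W(v, h) = -7*(-2)*4 = 14*4 = 56)
-19*(C + W(J, -7)) = -19*(1/42 + 56) = -19*2353/42 = -44707/42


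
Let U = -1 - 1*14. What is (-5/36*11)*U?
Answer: 275/12 ≈ 22.917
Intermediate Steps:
U = -15 (U = -1 - 14 = -15)
(-5/36*11)*U = (-5/36*11)*(-15) = (-5*1/36*11)*(-15) = -5/36*11*(-15) = -55/36*(-15) = 275/12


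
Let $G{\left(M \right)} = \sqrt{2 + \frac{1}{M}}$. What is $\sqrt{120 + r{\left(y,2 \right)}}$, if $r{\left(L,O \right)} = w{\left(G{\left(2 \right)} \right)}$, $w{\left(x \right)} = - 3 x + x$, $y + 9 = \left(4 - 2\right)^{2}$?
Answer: $\sqrt{120 - \sqrt{10}} \approx 10.809$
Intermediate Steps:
$y = -5$ ($y = -9 + \left(4 - 2\right)^{2} = -9 + 2^{2} = -9 + 4 = -5$)
$w{\left(x \right)} = - 2 x$
$r{\left(L,O \right)} = - \sqrt{10}$ ($r{\left(L,O \right)} = - 2 \sqrt{2 + \frac{1}{2}} = - 2 \sqrt{\frac{5}{2}} = - 2 \frac{\sqrt{10}}{2} = - \sqrt{10}$)
$\sqrt{120 + r{\left(y,2 \right)}} = \sqrt{120 - \sqrt{10}}$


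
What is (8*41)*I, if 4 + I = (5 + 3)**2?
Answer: 19680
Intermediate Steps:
I = 60 (I = -4 + (5 + 3)**2 = -4 + 8**2 = -4 + 64 = 60)
(8*41)*I = (8*41)*60 = 328*60 = 19680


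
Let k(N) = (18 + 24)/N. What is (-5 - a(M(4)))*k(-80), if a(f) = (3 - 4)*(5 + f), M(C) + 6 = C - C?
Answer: 63/20 ≈ 3.1500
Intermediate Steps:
k(N) = 42/N
M(C) = -6 (M(C) = -6 + (C - C) = -6 + 0 = -6)
a(f) = -5 - f (a(f) = -(5 + f) = -5 - f)
(-5 - a(M(4)))*k(-80) = (-5 - (-5 - 1*(-6)))*(42/(-80)) = (-5 - (-5 + 6))*(42*(-1/80)) = (-5 - 1*1)*(-21/40) = (-5 - 1)*(-21/40) = -6*(-21/40) = 63/20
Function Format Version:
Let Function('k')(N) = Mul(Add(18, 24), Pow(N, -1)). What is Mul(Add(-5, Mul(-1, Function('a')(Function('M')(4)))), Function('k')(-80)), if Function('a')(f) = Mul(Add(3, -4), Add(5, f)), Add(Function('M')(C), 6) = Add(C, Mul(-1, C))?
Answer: Rational(63, 20) ≈ 3.1500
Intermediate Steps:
Function('k')(N) = Mul(42, Pow(N, -1))
Function('M')(C) = -6 (Function('M')(C) = Add(-6, Add(C, Mul(-1, C))) = Add(-6, 0) = -6)
Function('a')(f) = Add(-5, Mul(-1, f)) (Function('a')(f) = Mul(-1, Add(5, f)) = Add(-5, Mul(-1, f)))
Mul(Add(-5, Mul(-1, Function('a')(Function('M')(4)))), Function('k')(-80)) = Mul(Add(-5, Mul(-1, Add(-5, Mul(-1, -6)))), Mul(42, Pow(-80, -1))) = Mul(Add(-5, Mul(-1, Add(-5, 6))), Mul(42, Rational(-1, 80))) = Mul(Add(-5, Mul(-1, 1)), Rational(-21, 40)) = Mul(Add(-5, -1), Rational(-21, 40)) = Mul(-6, Rational(-21, 40)) = Rational(63, 20)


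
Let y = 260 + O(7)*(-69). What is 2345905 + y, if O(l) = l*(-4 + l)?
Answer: 2344716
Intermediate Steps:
y = -1189 (y = 260 + (7*(-4 + 7))*(-69) = 260 + (7*3)*(-69) = 260 + 21*(-69) = 260 - 1449 = -1189)
2345905 + y = 2345905 - 1189 = 2344716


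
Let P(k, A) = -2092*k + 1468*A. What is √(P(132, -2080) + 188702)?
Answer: I*√3140882 ≈ 1772.3*I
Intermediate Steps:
√(P(132, -2080) + 188702) = √((-2092*132 + 1468*(-2080)) + 188702) = √((-276144 - 3053440) + 188702) = √(-3329584 + 188702) = √(-3140882) = I*√3140882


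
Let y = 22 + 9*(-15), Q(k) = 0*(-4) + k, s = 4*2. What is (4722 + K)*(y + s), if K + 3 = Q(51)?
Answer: -500850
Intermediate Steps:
s = 8
Q(k) = k (Q(k) = 0 + k = k)
K = 48 (K = -3 + 51 = 48)
y = -113 (y = 22 - 135 = -113)
(4722 + K)*(y + s) = (4722 + 48)*(-113 + 8) = 4770*(-105) = -500850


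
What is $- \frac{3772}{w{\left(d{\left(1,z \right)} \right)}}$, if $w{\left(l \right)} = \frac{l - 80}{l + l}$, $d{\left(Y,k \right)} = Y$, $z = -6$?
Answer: $\frac{7544}{79} \approx 95.494$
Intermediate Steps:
$w{\left(l \right)} = \frac{-80 + l}{2 l}$
$- \frac{3772}{w{\left(d{\left(1,z \right)} \right)}} = - \frac{3772}{\frac{1}{2} \cdot 1^{-1} \left(-80 + 1\right)} = - \frac{3772}{\frac{1}{2} \cdot 1 \left(-79\right)} = - \frac{3772}{- \frac{79}{2}} = \left(-3772\right) \left(- \frac{2}{79}\right) = \frac{7544}{79}$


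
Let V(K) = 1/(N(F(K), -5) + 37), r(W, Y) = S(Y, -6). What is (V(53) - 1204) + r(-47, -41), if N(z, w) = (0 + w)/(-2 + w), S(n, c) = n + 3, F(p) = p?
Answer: -327881/264 ≈ -1242.0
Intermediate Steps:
S(n, c) = 3 + n
r(W, Y) = 3 + Y
N(z, w) = w/(-2 + w)
V(K) = 7/264 (V(K) = 1/(-5/(-2 - 5) + 37) = 1/(-5/(-7) + 37) = 1/(-5*(-⅐) + 37) = 1/(5/7 + 37) = 1/(264/7) = 7/264)
(V(53) - 1204) + r(-47, -41) = (7/264 - 1204) + (3 - 41) = -317849/264 - 38 = -327881/264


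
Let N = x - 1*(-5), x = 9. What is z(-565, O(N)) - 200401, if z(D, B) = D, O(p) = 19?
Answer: -200966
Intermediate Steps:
N = 14 (N = 9 - 1*(-5) = 9 + 5 = 14)
z(-565, O(N)) - 200401 = -565 - 200401 = -200966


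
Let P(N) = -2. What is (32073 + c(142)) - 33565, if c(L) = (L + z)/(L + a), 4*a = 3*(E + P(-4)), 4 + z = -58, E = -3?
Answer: -824756/553 ≈ -1491.4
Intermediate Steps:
z = -62 (z = -4 - 58 = -62)
a = -15/4 (a = (3*(-3 - 2))/4 = (3*(-5))/4 = (¼)*(-15) = -15/4 ≈ -3.7500)
c(L) = (-62 + L)/(-15/4 + L) (c(L) = (L - 62)/(L - 15/4) = (-62 + L)/(-15/4 + L))
(32073 + c(142)) - 33565 = (32073 + 4*(-62 + 142)/(-15 + 4*142)) - 33565 = (32073 + 4*80/(-15 + 568)) - 33565 = (32073 + 4*80/553) - 33565 = (32073 + 4*(1/553)*80) - 33565 = (32073 + 320/553) - 33565 = 17736689/553 - 33565 = -824756/553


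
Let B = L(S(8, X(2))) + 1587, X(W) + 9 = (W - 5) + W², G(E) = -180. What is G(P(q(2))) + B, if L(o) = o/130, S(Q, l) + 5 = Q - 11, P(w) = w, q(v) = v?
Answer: 91451/65 ≈ 1406.9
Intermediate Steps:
X(W) = -14 + W + W² (X(W) = -9 + ((W - 5) + W²) = -9 + ((-5 + W) + W²) = -9 + (-5 + W + W²) = -14 + W + W²)
S(Q, l) = -16 + Q (S(Q, l) = -5 + (Q - 11) = -5 + (-11 + Q) = -16 + Q)
L(o) = o/130 (L(o) = o*(1/130) = o/130)
B = 103151/65 (B = (-16 + 8)/130 + 1587 = (1/130)*(-8) + 1587 = -4/65 + 1587 = 103151/65 ≈ 1586.9)
G(P(q(2))) + B = -180 + 103151/65 = 91451/65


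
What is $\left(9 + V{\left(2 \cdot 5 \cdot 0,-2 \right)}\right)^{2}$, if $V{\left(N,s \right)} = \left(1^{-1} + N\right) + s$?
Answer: $64$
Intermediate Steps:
$V{\left(N,s \right)} = 1 + N + s$ ($V{\left(N,s \right)} = \left(1 + N\right) + s = 1 + N + s$)
$\left(9 + V{\left(2 \cdot 5 \cdot 0,-2 \right)}\right)^{2} = \left(9 + \left(1 + 2 \cdot 5 \cdot 0 - 2\right)\right)^{2} = \left(9 + \left(1 + 10 \cdot 0 - 2\right)\right)^{2} = \left(9 + \left(1 + 0 - 2\right)\right)^{2} = \left(9 - 1\right)^{2} = 8^{2} = 64$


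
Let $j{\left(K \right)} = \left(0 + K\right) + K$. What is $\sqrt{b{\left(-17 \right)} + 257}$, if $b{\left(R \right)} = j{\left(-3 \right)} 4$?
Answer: $\sqrt{233} \approx 15.264$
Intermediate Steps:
$j{\left(K \right)} = 2 K$ ($j{\left(K \right)} = K + K = 2 K$)
$b{\left(R \right)} = -24$ ($b{\left(R \right)} = 2 \left(-3\right) 4 = \left(-6\right) 4 = -24$)
$\sqrt{b{\left(-17 \right)} + 257} = \sqrt{-24 + 257} = \sqrt{233}$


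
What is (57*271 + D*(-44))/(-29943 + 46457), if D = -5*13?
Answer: 18307/16514 ≈ 1.1086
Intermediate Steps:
D = -65
(57*271 + D*(-44))/(-29943 + 46457) = (57*271 - 65*(-44))/(-29943 + 46457) = (15447 + 2860)/16514 = 18307*(1/16514) = 18307/16514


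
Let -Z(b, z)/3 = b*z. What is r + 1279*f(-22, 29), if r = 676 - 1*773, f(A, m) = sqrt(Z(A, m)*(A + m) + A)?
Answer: -97 + 10232*sqrt(209) ≈ 1.4783e+5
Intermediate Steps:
Z(b, z) = -3*b*z
f(A, m) = sqrt(A - 3*A*m*(A + m)) (f(A, m) = sqrt((-3*A*m)*(A + m) + A) = sqrt(-3*A*m*(A + m) + A) = sqrt(A - 3*A*m*(A + m)))
r = -97 (r = 676 - 773 = -97)
r + 1279*f(-22, 29) = -97 + 1279*sqrt(-22*(1 - 3*29**2 - 3*(-22)*29)) = -97 + 1279*sqrt(-22*(1 - 3*841 + 1914)) = -97 + 1279*sqrt(-22*(1 - 2523 + 1914)) = -97 + 1279*sqrt(-22*(-608)) = -97 + 1279*sqrt(13376) = -97 + 1279*(8*sqrt(209)) = -97 + 10232*sqrt(209)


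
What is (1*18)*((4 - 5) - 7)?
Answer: -144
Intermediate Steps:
(1*18)*((4 - 5) - 7) = 18*(-1 - 7) = 18*(-8) = -144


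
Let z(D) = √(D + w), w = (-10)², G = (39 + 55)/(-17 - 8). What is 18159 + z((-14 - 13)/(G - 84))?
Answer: 18159 + 5*√19313782/2194 ≈ 18169.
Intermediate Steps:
G = -94/25 (G = 94/(-25) = 94*(-1/25) = -94/25 ≈ -3.7600)
w = 100
z(D) = √(100 + D) (z(D) = √(D + 100) = √(100 + D))
18159 + z((-14 - 13)/(G - 84)) = 18159 + √(100 + (-14 - 13)/(-94/25 - 84)) = 18159 + √(100 - 27/(-2194/25)) = 18159 + √(100 - 27*(-25/2194)) = 18159 + √(100 + 675/2194) = 18159 + √(220075/2194) = 18159 + 5*√19313782/2194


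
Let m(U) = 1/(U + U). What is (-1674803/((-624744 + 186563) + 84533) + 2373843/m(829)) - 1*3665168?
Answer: 1390602829261651/353648 ≈ 3.9322e+9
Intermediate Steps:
m(U) = 1/(2*U)
(-1674803/((-624744 + 186563) + 84533) + 2373843/m(829)) - 1*3665168 = (-1674803/((-624744 + 186563) + 84533) + 2373843/(((½)/829))) - 1*3665168 = (-1674803/(-438181 + 84533) + 2373843/(((½)*(1/829)))) - 3665168 = (-1674803/(-353648) + 2373843/(1/1658)) - 3665168 = (-1674803*(-1/353648) + 2373843*1658) - 3665168 = (1674803/353648 + 3935831694) - 3665168 = 1391899008594515/353648 - 3665168 = 1390602829261651/353648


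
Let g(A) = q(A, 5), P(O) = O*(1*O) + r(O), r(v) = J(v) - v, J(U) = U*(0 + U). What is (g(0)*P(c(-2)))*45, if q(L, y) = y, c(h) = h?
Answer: 2250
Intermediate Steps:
J(U) = U² (J(U) = U*U = U²)
r(v) = v² - v
P(O) = O² + O*(-1 + O) (P(O) = O*(1*O) + O*(-1 + O) = O*O + O*(-1 + O) = O² + O*(-1 + O))
g(A) = 5
(g(0)*P(c(-2)))*45 = (5*(-2*(-1 + 2*(-2))))*45 = (5*(-2*(-1 - 4)))*45 = (5*(-2*(-5)))*45 = (5*10)*45 = 50*45 = 2250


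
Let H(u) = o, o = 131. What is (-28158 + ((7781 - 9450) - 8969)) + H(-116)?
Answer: -38665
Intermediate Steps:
H(u) = 131
(-28158 + ((7781 - 9450) - 8969)) + H(-116) = (-28158 + ((7781 - 9450) - 8969)) + 131 = (-28158 + (-1669 - 8969)) + 131 = (-28158 - 10638) + 131 = -38796 + 131 = -38665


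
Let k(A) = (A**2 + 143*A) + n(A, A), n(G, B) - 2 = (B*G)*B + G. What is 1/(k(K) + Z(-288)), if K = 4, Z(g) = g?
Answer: 1/370 ≈ 0.0027027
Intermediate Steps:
n(G, B) = 2 + G + G*B**2 (n(G, B) = 2 + ((B*G)*B + G) = 2 + (G*B**2 + G) = 2 + (G + G*B**2) = 2 + G + G*B**2)
k(A) = 2 + A**2 + A**3 + 144*A (k(A) = (A**2 + 143*A) + (2 + A + A*A**2) = (A**2 + 143*A) + (2 + A + A**3) = 2 + A**2 + A**3 + 144*A)
1/(k(K) + Z(-288)) = 1/((2 + 4**2 + 4**3 + 144*4) - 288) = 1/((2 + 16 + 64 + 576) - 288) = 1/(658 - 288) = 1/370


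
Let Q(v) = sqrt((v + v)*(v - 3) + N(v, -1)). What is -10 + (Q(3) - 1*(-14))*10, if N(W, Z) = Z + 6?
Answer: 130 + 10*sqrt(5) ≈ 152.36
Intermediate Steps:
N(W, Z) = 6 + Z
Q(v) = sqrt(5 + 2*v*(-3 + v)) (Q(v) = sqrt((v + v)*(v - 3) + (6 - 1)) = sqrt((2*v)*(-3 + v) + 5) = sqrt(2*v*(-3 + v) + 5) = sqrt(5 + 2*v*(-3 + v)))
-10 + (Q(3) - 1*(-14))*10 = -10 + (sqrt(5 - 6*3 + 2*3**2) - 1*(-14))*10 = -10 + (sqrt(5 - 18 + 2*9) + 14)*10 = -10 + (sqrt(5 - 18 + 18) + 14)*10 = -10 + (sqrt(5) + 14)*10 = -10 + (14 + sqrt(5))*10 = -10 + (140 + 10*sqrt(5)) = 130 + 10*sqrt(5)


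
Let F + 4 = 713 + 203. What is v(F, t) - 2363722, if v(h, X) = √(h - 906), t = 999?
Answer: -2363722 + √6 ≈ -2.3637e+6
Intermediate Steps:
F = 912 (F = -4 + (713 + 203) = -4 + 916 = 912)
v(h, X) = √(-906 + h)
v(F, t) - 2363722 = √(-906 + 912) - 2363722 = √6 - 2363722 = -2363722 + √6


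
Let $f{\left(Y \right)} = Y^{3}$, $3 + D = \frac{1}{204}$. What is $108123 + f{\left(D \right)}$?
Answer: $\frac{917699841541}{8489664} \approx 1.081 \cdot 10^{5}$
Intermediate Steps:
$D = - \frac{611}{204}$ ($D = -3 + \frac{1}{204} = - \frac{611}{204} \approx -2.9951$)
$108123 + f{\left(D \right)} = 108123 + \left(- \frac{611}{204}\right)^{3} = 108123 - \frac{228099131}{8489664} = \frac{917699841541}{8489664}$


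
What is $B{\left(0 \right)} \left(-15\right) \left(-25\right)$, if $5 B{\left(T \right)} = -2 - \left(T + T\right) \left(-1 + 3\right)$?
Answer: $-150$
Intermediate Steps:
$B{\left(T \right)} = - \frac{2}{5} - \frac{4 T}{5}$ ($B{\left(T \right)} = \frac{-2 - \left(T + T\right) \left(-1 + 3\right)}{5} = \frac{-2 - 2 T 2}{5} = \frac{-2 - 4 T}{5} = - \frac{2}{5} - \frac{4 T}{5}$)
$B{\left(0 \right)} \left(-15\right) \left(-25\right) = \left(- \frac{2}{5} - 0\right) \left(-15\right) \left(-25\right) = \left(- \frac{2}{5} + 0\right) \left(-15\right) \left(-25\right) = \left(- \frac{2}{5}\right) \left(-15\right) \left(-25\right) = 6 \left(-25\right) = -150$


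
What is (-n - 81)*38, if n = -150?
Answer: 2622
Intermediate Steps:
(-n - 81)*38 = (-1*(-150) - 81)*38 = (150 - 81)*38 = 69*38 = 2622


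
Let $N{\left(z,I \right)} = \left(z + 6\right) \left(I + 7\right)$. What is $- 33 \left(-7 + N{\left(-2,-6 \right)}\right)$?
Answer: $99$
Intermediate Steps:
$N{\left(z,I \right)} = \left(6 + z\right) \left(7 + I\right)$
$- 33 \left(-7 + N{\left(-2,-6 \right)}\right) = - 33 \left(-7 + \left(42 + 6 \left(-6\right) + 7 \left(-2\right) - -12\right)\right) = - 33 \left(-7 + \left(42 - 36 - 14 + 12\right)\right) = - 33 \left(-7 + 4\right) = \left(-33\right) \left(-3\right) = 99$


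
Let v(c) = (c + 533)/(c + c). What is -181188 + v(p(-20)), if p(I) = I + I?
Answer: -14495533/80 ≈ -1.8119e+5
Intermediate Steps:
p(I) = 2*I
v(c) = (533 + c)/(2*c) (v(c) = (533 + c)/((2*c)) = (533 + c)*(1/(2*c)) = (533 + c)/(2*c))
-181188 + v(p(-20)) = -181188 + (533 + 2*(-20))/(2*((2*(-20)))) = -181188 + (1/2)*(533 - 40)/(-40) = -181188 + (1/2)*(-1/40)*493 = -181188 - 493/80 = -14495533/80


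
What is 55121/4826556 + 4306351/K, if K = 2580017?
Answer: 20927057374213/12452596531452 ≈ 1.6805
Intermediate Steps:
55121/4826556 + 4306351/K = 55121/4826556 + 4306351/2580017 = 20927057374213/12452596531452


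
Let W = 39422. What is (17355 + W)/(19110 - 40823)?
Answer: -56777/21713 ≈ -2.6149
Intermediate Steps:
(17355 + W)/(19110 - 40823) = (17355 + 39422)/(19110 - 40823) = 56777/(-21713) = 56777*(-1/21713) = -56777/21713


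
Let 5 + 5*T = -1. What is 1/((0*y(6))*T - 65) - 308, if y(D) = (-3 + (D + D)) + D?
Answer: -20021/65 ≈ -308.02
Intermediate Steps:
T = -6/5 (T = -1 + (⅕)*(-1) = -1 - ⅕ = -6/5 ≈ -1.2000)
y(D) = -3 + 3*D (y(D) = (-3 + 2*D) + D = -3 + 3*D)
1/((0*y(6))*T - 65) - 308 = 1/((0*(-3 + 3*6))*(-6/5) - 65) - 308 = 1/((0*(-3 + 18))*(-6/5) - 65) - 308 = 1/((0*15)*(-6/5) - 65) - 308 = 1/(0*(-6/5) - 65) - 308 = 1/(0 - 65) - 308 = 1/(-65) - 308 = -1/65 - 308 = -20021/65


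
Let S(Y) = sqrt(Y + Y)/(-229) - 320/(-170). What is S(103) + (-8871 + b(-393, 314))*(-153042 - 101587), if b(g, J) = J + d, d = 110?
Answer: 36564469803/17 - sqrt(206)/229 ≈ 2.1509e+9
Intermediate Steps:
b(g, J) = 110 + J (b(g, J) = J + 110 = 110 + J)
S(Y) = 32/17 - sqrt(2)*sqrt(Y)/229 (S(Y) = sqrt(2*Y)*(-1/229) - 320*(-1/170) = (sqrt(2)*sqrt(Y))*(-1/229) + 32/17 = -sqrt(2)*sqrt(Y)/229 + 32/17 = 32/17 - sqrt(2)*sqrt(Y)/229)
S(103) + (-8871 + b(-393, 314))*(-153042 - 101587) = (32/17 - sqrt(2)*sqrt(103)/229) + (-8871 + (110 + 314))*(-153042 - 101587) = (32/17 - sqrt(206)/229) + (-8871 + 424)*(-254629) = (32/17 - sqrt(206)/229) - 8447*(-254629) = (32/17 - sqrt(206)/229) + 2150851163 = 36564469803/17 - sqrt(206)/229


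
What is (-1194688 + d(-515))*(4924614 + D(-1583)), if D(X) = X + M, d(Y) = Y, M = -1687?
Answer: -5882005112832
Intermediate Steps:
D(X) = -1687 + X (D(X) = X - 1687 = -1687 + X)
(-1194688 + d(-515))*(4924614 + D(-1583)) = (-1194688 - 515)*(4924614 + (-1687 - 1583)) = -1195203*(4924614 - 3270) = -1195203*4921344 = -5882005112832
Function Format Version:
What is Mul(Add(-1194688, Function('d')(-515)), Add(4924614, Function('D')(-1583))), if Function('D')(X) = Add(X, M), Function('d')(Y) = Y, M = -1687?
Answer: -5882005112832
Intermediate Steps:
Function('D')(X) = Add(-1687, X) (Function('D')(X) = Add(X, -1687) = Add(-1687, X))
Mul(Add(-1194688, Function('d')(-515)), Add(4924614, Function('D')(-1583))) = Mul(Add(-1194688, -515), Add(4924614, Add(-1687, -1583))) = Mul(-1195203, Add(4924614, -3270)) = Mul(-1195203, 4921344) = -5882005112832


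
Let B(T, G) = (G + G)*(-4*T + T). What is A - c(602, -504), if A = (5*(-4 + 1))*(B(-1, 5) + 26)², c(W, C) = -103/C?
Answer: -23708263/504 ≈ -47040.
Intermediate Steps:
B(T, G) = -6*G*T (B(T, G) = (2*G)*(-3*T) = -6*G*T)
A = -47040 (A = (5*(-4 + 1))*(-6*5*(-1) + 26)² = (5*(-3))*(30 + 26)² = -15*56² = -15*3136 = -47040)
A - c(602, -504) = -47040 - (-103)/(-504) = -47040 - (-103)*(-1)/504 = -47040 - 1*103/504 = -47040 - 103/504 = -23708263/504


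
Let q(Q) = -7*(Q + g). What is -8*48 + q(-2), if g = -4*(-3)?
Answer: -454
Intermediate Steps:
g = 12
q(Q) = -84 - 7*Q (q(Q) = -7*(Q + 12) = -7*(12 + Q) = -84 - 7*Q)
-8*48 + q(-2) = -8*48 + (-84 - 7*(-2)) = -384 + (-84 + 14) = -384 - 70 = -454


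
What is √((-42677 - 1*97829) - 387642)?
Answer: 58*I*√157 ≈ 726.74*I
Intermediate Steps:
√((-42677 - 1*97829) - 387642) = √((-42677 - 97829) - 387642) = √(-140506 - 387642) = √(-528148) = 58*I*√157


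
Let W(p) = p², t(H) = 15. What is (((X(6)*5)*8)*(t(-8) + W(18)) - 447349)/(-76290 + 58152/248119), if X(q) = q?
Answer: 90808824691/18928940358 ≈ 4.7974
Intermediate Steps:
(((X(6)*5)*8)*(t(-8) + W(18)) - 447349)/(-76290 + 58152/248119) = (((6*5)*8)*(15 + 18²) - 447349)/(-76290 + 58152/248119) = ((30*8)*(15 + 324) - 447349)/(-76290 + 58152*(1/248119)) = (240*339 - 447349)/(-76290 + 58152/248119) = (81360 - 447349)/(-18928940358/248119) = -365989*(-248119/18928940358) = 90808824691/18928940358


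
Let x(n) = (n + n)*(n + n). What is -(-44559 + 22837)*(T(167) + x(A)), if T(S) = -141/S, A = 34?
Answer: 16770839374/167 ≈ 1.0042e+8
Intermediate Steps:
x(n) = 4*n**2 (x(n) = (2*n)*(2*n) = 4*n**2)
-(-44559 + 22837)*(T(167) + x(A)) = -(-44559 + 22837)*(-141/167 + 4*34**2) = -(-21722)*(-141*1/167 + 4*1156) = -(-21722)*(-141/167 + 4624) = -(-21722)*772067/167 = -1*(-16770839374/167) = 16770839374/167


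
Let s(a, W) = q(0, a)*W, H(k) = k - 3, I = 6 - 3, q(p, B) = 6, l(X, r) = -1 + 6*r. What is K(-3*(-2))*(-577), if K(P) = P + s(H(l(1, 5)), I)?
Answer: -13848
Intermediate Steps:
I = 3
H(k) = -3 + k
s(a, W) = 6*W
K(P) = 18 + P (K(P) = P + 6*3 = P + 18 = 18 + P)
K(-3*(-2))*(-577) = (18 - 3*(-2))*(-577) = (18 + 6)*(-577) = 24*(-577) = -13848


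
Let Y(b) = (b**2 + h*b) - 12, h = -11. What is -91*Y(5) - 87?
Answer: 3735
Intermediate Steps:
Y(b) = -12 + b**2 - 11*b (Y(b) = (b**2 - 11*b) - 12 = -12 + b**2 - 11*b)
-91*Y(5) - 87 = -91*(-12 + 5**2 - 11*5) - 87 = -91*(-12 + 25 - 55) - 87 = -91*(-42) - 87 = 3822 - 87 = 3735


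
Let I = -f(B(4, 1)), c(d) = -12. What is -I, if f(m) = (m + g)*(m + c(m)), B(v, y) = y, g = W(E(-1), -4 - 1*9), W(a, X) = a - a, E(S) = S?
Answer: -11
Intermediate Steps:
W(a, X) = 0
g = 0
f(m) = m*(-12 + m) (f(m) = (m + 0)*(m - 12) = m*(-12 + m))
I = 11 (I = -(-12 + 1) = -(-11) = -1*(-11) = 11)
-I = -1*11 = -11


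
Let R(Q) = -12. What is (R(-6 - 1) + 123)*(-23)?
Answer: -2553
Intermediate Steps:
(R(-6 - 1) + 123)*(-23) = (-12 + 123)*(-23) = 111*(-23) = -2553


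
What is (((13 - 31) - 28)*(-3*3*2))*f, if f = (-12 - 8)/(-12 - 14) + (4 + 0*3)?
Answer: 51336/13 ≈ 3948.9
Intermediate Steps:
f = 62/13 (f = -20/(-26) + (4 + 0) = -20*(-1/26) + 4 = 10/13 + 4 = 62/13 ≈ 4.7692)
(((13 - 31) - 28)*(-3*3*2))*f = (((13 - 31) - 28)*(-3*3*2))*(62/13) = ((-18 - 28)*(-9*2))*(62/13) = -46*(-18)*(62/13) = 828*(62/13) = 51336/13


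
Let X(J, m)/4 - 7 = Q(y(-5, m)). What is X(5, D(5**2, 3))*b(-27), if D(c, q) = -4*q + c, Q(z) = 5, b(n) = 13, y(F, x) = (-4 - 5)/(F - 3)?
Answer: 624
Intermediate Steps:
y(F, x) = -9/(-3 + F)
D(c, q) = c - 4*q
X(J, m) = 48 (X(J, m) = 28 + 4*5 = 28 + 20 = 48)
X(5, D(5**2, 3))*b(-27) = 48*13 = 624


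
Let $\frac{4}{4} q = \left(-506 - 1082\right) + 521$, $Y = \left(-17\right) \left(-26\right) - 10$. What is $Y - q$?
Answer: $1499$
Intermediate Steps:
$Y = 432$ ($Y = 442 - 10 = 432$)
$q = -1067$ ($q = \left(-506 - 1082\right) + 521 = -1588 + 521 = -1067$)
$Y - q = 432 - -1067 = 432 + 1067 = 1499$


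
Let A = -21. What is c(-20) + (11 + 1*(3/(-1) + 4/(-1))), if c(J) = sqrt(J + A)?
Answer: 4 + I*sqrt(41) ≈ 4.0 + 6.4031*I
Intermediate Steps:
c(J) = sqrt(-21 + J) (c(J) = sqrt(J - 21) = sqrt(-21 + J))
c(-20) + (11 + 1*(3/(-1) + 4/(-1))) = sqrt(-21 - 20) + (11 + 1*(3/(-1) + 4/(-1))) = sqrt(-41) + (11 + 1*(3*(-1) + 4*(-1))) = I*sqrt(41) + (11 + 1*(-3 - 4)) = I*sqrt(41) + (11 + 1*(-7)) = I*sqrt(41) + (11 - 7) = I*sqrt(41) + 4 = 4 + I*sqrt(41)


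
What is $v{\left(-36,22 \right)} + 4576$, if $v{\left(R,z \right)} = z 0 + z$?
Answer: $4598$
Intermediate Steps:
$v{\left(R,z \right)} = z$ ($v{\left(R,z \right)} = 0 + z = z$)
$v{\left(-36,22 \right)} + 4576 = 22 + 4576 = 4598$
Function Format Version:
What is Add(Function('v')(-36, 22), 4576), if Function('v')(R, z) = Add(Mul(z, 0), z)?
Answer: 4598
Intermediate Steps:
Function('v')(R, z) = z (Function('v')(R, z) = Add(0, z) = z)
Add(Function('v')(-36, 22), 4576) = Add(22, 4576) = 4598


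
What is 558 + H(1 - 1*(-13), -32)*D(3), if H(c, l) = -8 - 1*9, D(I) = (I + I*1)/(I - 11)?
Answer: 2283/4 ≈ 570.75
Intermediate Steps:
D(I) = 2*I/(-11 + I) (D(I) = (I + I)/(-11 + I) = (2*I)/(-11 + I) = 2*I/(-11 + I))
H(c, l) = -17 (H(c, l) = -8 - 9 = -17)
558 + H(1 - 1*(-13), -32)*D(3) = 558 - 34*3/(-11 + 3) = 558 - 34*3/(-8) = 558 - 34*3*(-1)/8 = 558 - 17*(-¾) = 558 + 51/4 = 2283/4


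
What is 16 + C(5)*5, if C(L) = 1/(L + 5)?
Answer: 33/2 ≈ 16.500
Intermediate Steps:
C(L) = 1/(5 + L)
16 + C(5)*5 = 16 + 5/(5 + 5) = 16 + 5/10 = 16 + (1/10)*5 = 16 + 1/2 = 33/2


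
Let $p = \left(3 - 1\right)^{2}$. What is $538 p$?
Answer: $2152$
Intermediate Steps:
$p = 4$ ($p = 2^{2} = 4$)
$538 p = 538 \cdot 4 = 2152$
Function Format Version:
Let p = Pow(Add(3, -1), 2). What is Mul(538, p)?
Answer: 2152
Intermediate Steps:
p = 4 (p = Pow(2, 2) = 4)
Mul(538, p) = Mul(538, 4) = 2152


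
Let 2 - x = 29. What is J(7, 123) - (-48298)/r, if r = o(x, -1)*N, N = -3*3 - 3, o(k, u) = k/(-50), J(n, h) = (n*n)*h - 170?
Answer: -129308/81 ≈ -1596.4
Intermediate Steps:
J(n, h) = -170 + h*n**2 (J(n, h) = n**2*h - 170 = h*n**2 - 170 = -170 + h*n**2)
x = -27 (x = 2 - 1*29 = 2 - 29 = -27)
o(k, u) = -k/50 (o(k, u) = k*(-1/50) = -k/50)
N = -12 (N = -9 - 3 = -12)
r = -162/25 (r = -1/50*(-27)*(-12) = (27/50)*(-12) = -162/25 ≈ -6.4800)
J(7, 123) - (-48298)/r = (-170 + 123*7**2) - (-48298)/(-162/25) = (-170 + 123*49) - (-48298)*(-25)/162 = (-170 + 6027) - 1*603725/81 = 5857 - 603725/81 = -129308/81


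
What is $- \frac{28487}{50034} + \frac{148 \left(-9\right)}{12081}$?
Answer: $- \frac{136932245}{201486918} \approx -0.67961$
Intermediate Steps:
$- \frac{28487}{50034} + \frac{148 \left(-9\right)}{12081} = \left(-28487\right) \frac{1}{50034} - \frac{444}{4027} = - \frac{28487}{50034} - \frac{444}{4027} = - \frac{136932245}{201486918}$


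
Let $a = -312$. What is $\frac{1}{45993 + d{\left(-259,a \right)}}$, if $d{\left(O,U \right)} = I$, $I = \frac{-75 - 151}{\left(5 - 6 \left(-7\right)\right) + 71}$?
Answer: $\frac{59}{2713474} \approx 2.1743 \cdot 10^{-5}$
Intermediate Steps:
$I = - \frac{113}{59}$ ($I = - \frac{226}{\left(5 - -42\right) + 71} = - \frac{226}{\left(5 + 42\right) + 71} = - \frac{226}{47 + 71} = - \frac{226}{118} = \left(-226\right) \frac{1}{118} = - \frac{113}{59} \approx -1.9153$)
$d{\left(O,U \right)} = - \frac{113}{59}$
$\frac{1}{45993 + d{\left(-259,a \right)}} = \frac{1}{45993 - \frac{113}{59}} = \frac{1}{\frac{2713474}{59}} = \frac{59}{2713474}$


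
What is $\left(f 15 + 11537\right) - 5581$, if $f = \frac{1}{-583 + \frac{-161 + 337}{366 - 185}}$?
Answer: $\frac{627444017}{105347} \approx 5956.0$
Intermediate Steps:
$f = - \frac{181}{105347}$ ($f = \frac{1}{-583 + \frac{176}{181}} = \frac{1}{- \frac{105347}{181}} = - \frac{181}{105347} \approx -0.0017181$)
$\left(f 15 + 11537\right) - 5581 = \left(\left(- \frac{181}{105347}\right) 15 + 11537\right) - 5581 = \left(- \frac{2715}{105347} + 11537\right) - 5581 = \frac{1215385624}{105347} - 5581 = \frac{627444017}{105347}$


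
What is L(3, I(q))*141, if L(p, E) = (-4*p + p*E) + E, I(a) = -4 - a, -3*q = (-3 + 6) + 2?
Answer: -3008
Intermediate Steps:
q = -5/3 (q = -((-3 + 6) + 2)/3 = -(3 + 2)/3 = -1/3*5 = -5/3 ≈ -1.6667)
L(p, E) = E - 4*p + E*p (L(p, E) = (-4*p + E*p) + E = E - 4*p + E*p)
L(3, I(q))*141 = ((-4 - 1*(-5/3)) - 4*3 + (-4 - 1*(-5/3))*3)*141 = ((-4 + 5/3) - 12 + (-4 + 5/3)*3)*141 = (-7/3 - 12 - 7/3*3)*141 = (-7/3 - 12 - 7)*141 = -64/3*141 = -3008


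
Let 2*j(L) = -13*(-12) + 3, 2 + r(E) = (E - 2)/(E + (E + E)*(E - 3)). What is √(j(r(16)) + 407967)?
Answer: 3*√181354/2 ≈ 638.79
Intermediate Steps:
r(E) = -2 + (-2 + E)/(E + 2*E*(-3 + E)) (r(E) = -2 + (E - 2)/(E + (E + E)*(E - 3)) = -2 + (-2 + E)/(E + (2*E)*(-3 + E)) = -2 + (-2 + E)/(E + 2*E*(-3 + E)))
j(L) = 159/2 (j(L) = (-13*(-12) + 3)/2 = (156 + 3)/2 = (½)*159 = 159/2)
√(j(r(16)) + 407967) = √(159/2 + 407967) = √(816093/2) = 3*√181354/2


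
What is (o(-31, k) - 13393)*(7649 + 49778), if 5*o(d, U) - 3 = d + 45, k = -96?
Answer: -3844622796/5 ≈ -7.6892e+8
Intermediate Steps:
o(d, U) = 48/5 + d/5 (o(d, U) = ⅗ + (d + 45)/5 = ⅗ + (45 + d)/5 = ⅗ + (9 + d/5) = 48/5 + d/5)
(o(-31, k) - 13393)*(7649 + 49778) = ((48/5 + (⅕)*(-31)) - 13393)*(7649 + 49778) = ((48/5 - 31/5) - 13393)*57427 = (17/5 - 13393)*57427 = -66948/5*57427 = -3844622796/5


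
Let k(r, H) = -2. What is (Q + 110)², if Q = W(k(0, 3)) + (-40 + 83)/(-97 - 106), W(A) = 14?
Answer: 631466641/41209 ≈ 15324.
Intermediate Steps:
Q = 2799/203 (Q = 14 + (-40 + 83)/(-97 - 106) = 14 + 43/(-203) = 14 + 43*(-1/203) = 14 - 43/203 = 2799/203 ≈ 13.788)
(Q + 110)² = (2799/203 + 110)² = (25129/203)² = 631466641/41209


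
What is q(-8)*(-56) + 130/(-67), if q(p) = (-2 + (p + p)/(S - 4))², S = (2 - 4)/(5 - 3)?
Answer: -138322/1675 ≈ -82.580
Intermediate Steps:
S = -1 (S = -2/2 = -2*½ = -1)
q(p) = (-2 - 2*p/5)² (q(p) = (-2 + (p + p)/(-1 - 4))² = (-2 + (2*p)/(-5))² = (-2 + (2*p)*(-⅕))² = (-2 - 2*p/5)²)
q(-8)*(-56) + 130/(-67) = (4*(5 - 8)²/25)*(-56) + 130/(-67) = ((4/25)*(-3)²)*(-56) + 130*(-1/67) = ((4/25)*9)*(-56) - 130/67 = (36/25)*(-56) - 130/67 = -2016/25 - 130/67 = -138322/1675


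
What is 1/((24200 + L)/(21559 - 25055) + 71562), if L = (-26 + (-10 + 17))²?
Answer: 3496/250156191 ≈ 1.3975e-5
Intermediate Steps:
L = 361 (L = (-26 + 7)² = (-19)² = 361)
1/((24200 + L)/(21559 - 25055) + 71562) = 1/((24200 + 361)/(21559 - 25055) + 71562) = 1/(24561/(-3496) + 71562) = 1/(24561*(-1/3496) + 71562) = 1/(-24561/3496 + 71562) = 1/(250156191/3496) = 3496/250156191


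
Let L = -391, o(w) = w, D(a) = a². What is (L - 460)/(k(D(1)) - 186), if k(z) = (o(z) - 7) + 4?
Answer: 851/188 ≈ 4.5266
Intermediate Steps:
k(z) = -3 + z (k(z) = (z - 7) + 4 = (-7 + z) + 4 = -3 + z)
(L - 460)/(k(D(1)) - 186) = (-391 - 460)/((-3 + 1²) - 186) = -851/((-3 + 1) - 186) = -851/(-2 - 186) = -851/(-188) = -851*(-1/188) = 851/188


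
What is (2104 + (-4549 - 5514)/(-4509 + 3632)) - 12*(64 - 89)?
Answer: 2118371/877 ≈ 2415.5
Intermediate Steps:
(2104 + (-4549 - 5514)/(-4509 + 3632)) - 12*(64 - 89) = (2104 - 10063/(-877)) - 12*(-25) = (2104 - 10063*(-1/877)) + 300 = (2104 + 10063/877) + 300 = 1855271/877 + 300 = 2118371/877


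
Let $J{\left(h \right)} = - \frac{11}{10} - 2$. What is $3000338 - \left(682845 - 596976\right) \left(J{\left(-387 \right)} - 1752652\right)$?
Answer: $\frac{1505017411199}{10} \approx 1.505 \cdot 10^{11}$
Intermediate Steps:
$J{\left(h \right)} = - \frac{31}{10}$ ($J{\left(h \right)} = \left(-11\right) \frac{1}{10} - 2 = - \frac{11}{10} - 2 = - \frac{31}{10}$)
$3000338 - \left(682845 - 596976\right) \left(J{\left(-387 \right)} - 1752652\right) = 3000338 - \left(682845 - 596976\right) \left(- \frac{31}{10} - 1752652\right) = 3000338 - 85869 \left(- \frac{17526551}{10}\right) = 3000338 - - \frac{1504987407819}{10} = 3000338 + \frac{1504987407819}{10} = \frac{1505017411199}{10}$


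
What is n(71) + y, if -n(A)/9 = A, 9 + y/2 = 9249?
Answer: 17841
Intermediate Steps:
y = 18480 (y = -18 + 2*9249 = -18 + 18498 = 18480)
n(A) = -9*A
n(71) + y = -9*71 + 18480 = -639 + 18480 = 17841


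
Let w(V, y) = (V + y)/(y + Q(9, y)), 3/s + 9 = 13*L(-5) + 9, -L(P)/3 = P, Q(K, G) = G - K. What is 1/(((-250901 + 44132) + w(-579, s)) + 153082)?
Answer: -583/31261887 ≈ -1.8649e-5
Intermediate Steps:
L(P) = -3*P
s = 1/65 (s = 3/(-9 + (13*(-3*(-5)) + 9)) = 3/(-9 + (13*15 + 9)) = 3/(-9 + (195 + 9)) = 3/(-9 + 204) = 3/195 = 3*(1/195) = 1/65 ≈ 0.015385)
w(V, y) = (V + y)/(-9 + 2*y) (w(V, y) = (V + y)/(y + (y - 1*9)) = (V + y)/(y + (y - 9)) = (V + y)/(y + (-9 + y)) = (V + y)/(-9 + 2*y))
1/(((-250901 + 44132) + w(-579, s)) + 153082) = 1/(((-250901 + 44132) + (-579 + 1/65)/(-9 + 2*(1/65))) + 153082) = 1/((-206769 - 37634/65/(-9 + 2/65)) + 153082) = 1/((-206769 - 37634/65/(-583/65)) + 153082) = 1/((-206769 - 65/583*(-37634/65)) + 153082) = 1/((-206769 + 37634/583) + 153082) = 1/(-120508693/583 + 153082) = 1/(-31261887/583) = -583/31261887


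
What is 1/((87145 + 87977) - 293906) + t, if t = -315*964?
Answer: -36069949441/118784 ≈ -3.0366e+5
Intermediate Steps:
t = -303660
1/((87145 + 87977) - 293906) + t = 1/((87145 + 87977) - 293906) - 303660 = 1/(175122 - 293906) - 303660 = 1/(-118784) - 303660 = -1/118784 - 303660 = -36069949441/118784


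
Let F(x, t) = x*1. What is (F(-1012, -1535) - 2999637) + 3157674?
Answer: 157025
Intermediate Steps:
F(x, t) = x
(F(-1012, -1535) - 2999637) + 3157674 = (-1012 - 2999637) + 3157674 = -3000649 + 3157674 = 157025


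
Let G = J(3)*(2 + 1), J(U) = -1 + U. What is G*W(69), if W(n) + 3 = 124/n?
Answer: -166/23 ≈ -7.2174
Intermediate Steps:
W(n) = -3 + 124/n
G = 6 (G = (-1 + 3)*(2 + 1) = 2*3 = 6)
G*W(69) = 6*(-3 + 124/69) = 6*(-83/69) = -166/23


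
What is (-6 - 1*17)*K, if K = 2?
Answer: -46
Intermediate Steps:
(-6 - 1*17)*K = (-6 - 1*17)*2 = (-6 - 17)*2 = -23*2 = -46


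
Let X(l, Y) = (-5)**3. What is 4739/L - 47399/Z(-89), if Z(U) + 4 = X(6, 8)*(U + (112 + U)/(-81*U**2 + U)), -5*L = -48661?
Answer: -262190752885047/69451289283653 ≈ -3.7752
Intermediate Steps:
L = 48661/5 (L = -1/5*(-48661) = 48661/5 ≈ 9732.2)
X(l, Y) = -125
Z(U) = -4 - 125*U - 125*(112 + U)/(U - 81*U**2) (Z(U) = -4 - 125*(U + (112 + U)/(-81*U**2 + U)) = -4 - 125*(U + (112 + U)/(U - 81*U**2)) = -4 + (-125*U - 125*(112 + U)/(U - 81*U**2)) = -4 - 125*U - 125*(112 + U)/(U - 81*U**2))
4739/L - 47399/Z(-89) = 4739/(48661/5) - 47399*(-89*(-1 + 81*(-89))/(14000 - 10125*(-89)**3 - 199*(-89)**2 + 129*(-89))) = 4739*(5/48661) - 47399*(-89*(-1 - 7209)/(14000 - 10125*(-704969) - 199*7921 - 11481)) = 23695/48661 - 47399*641690/(14000 + 7137811125 - 1576279 - 11481) = 23695/48661 - 47399/((-1/89*(-1/7210)*7136237365)) = 23695/48661 - 47399/1427247473/128338 = 23695/48661 - 47399*128338/1427247473 = 23695/48661 - 6083092862/1427247473 = -262190752885047/69451289283653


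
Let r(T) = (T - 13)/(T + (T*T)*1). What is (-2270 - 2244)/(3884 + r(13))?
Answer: -2257/1942 ≈ -1.1622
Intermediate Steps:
r(T) = (-13 + T)/(T + T**2) (r(T) = (-13 + T)/(T + T**2*1) = (-13 + T)/(T + T**2))
(-2270 - 2244)/(3884 + r(13)) = (-2270 - 2244)/(3884 + (-13 + 13)/(13*(1 + 13))) = -4514/(3884 + (1/13)*0/14) = -4514/(3884 + (1/13)*(1/14)*0) = -4514/(3884 + 0) = -4514/3884 = -4514*1/3884 = -2257/1942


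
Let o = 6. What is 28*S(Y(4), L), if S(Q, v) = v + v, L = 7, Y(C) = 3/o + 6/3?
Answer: 392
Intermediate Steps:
Y(C) = 5/2 (Y(C) = 3/6 + 6/3 = 3*(⅙) + 6*(⅓) = ½ + 2 = 5/2)
S(Q, v) = 2*v
28*S(Y(4), L) = 28*(2*7) = 28*14 = 392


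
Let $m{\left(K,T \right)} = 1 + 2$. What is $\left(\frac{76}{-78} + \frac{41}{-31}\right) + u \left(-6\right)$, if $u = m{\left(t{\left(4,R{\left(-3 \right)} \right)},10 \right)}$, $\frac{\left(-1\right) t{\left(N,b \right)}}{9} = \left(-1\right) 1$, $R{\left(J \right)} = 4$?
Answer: $- \frac{24539}{1209} \approx -20.297$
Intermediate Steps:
$t{\left(N,b \right)} = 9$ ($t{\left(N,b \right)} = - 9 \left(\left(-1\right) 1\right) = \left(-9\right) \left(-1\right) = 9$)
$m{\left(K,T \right)} = 3$
$u = 3$
$\left(\frac{76}{-78} + \frac{41}{-31}\right) + u \left(-6\right) = \left(\frac{76}{-78} + \frac{41}{-31}\right) + 3 \left(-6\right) = \left(76 \left(- \frac{1}{78}\right) + 41 \left(- \frac{1}{31}\right)\right) - 18 = \left(- \frac{38}{39} - \frac{41}{31}\right) - 18 = - \frac{2777}{1209} - 18 = - \frac{24539}{1209}$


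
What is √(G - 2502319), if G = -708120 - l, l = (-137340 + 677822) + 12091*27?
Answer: 9*I*√50338 ≈ 2019.3*I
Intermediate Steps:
l = 866939 (l = 540482 + 326457 = 866939)
G = -1575059 (G = -708120 - 1*866939 = -708120 - 866939 = -1575059)
√(G - 2502319) = √(-1575059 - 2502319) = √(-4077378) = 9*I*√50338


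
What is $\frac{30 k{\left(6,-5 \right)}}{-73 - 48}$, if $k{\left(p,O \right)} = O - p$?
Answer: $\frac{30}{11} \approx 2.7273$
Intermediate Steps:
$\frac{30 k{\left(6,-5 \right)}}{-73 - 48} = \frac{30 \left(-5 - 6\right)}{-73 - 48} = \frac{30 \left(-5 - 6\right)}{-121} = 30 \left(-11\right) \left(- \frac{1}{121}\right) = \left(-330\right) \left(- \frac{1}{121}\right) = \frac{30}{11}$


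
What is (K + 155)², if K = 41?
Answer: 38416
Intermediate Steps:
(K + 155)² = (41 + 155)² = 196² = 38416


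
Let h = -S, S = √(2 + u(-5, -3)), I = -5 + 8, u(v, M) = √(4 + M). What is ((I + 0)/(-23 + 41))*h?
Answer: -√3/6 ≈ -0.28868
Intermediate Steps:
I = 3
S = √3 (S = √(2 + √(4 - 3)) = √(2 + √1) = √(2 + 1) = √3 ≈ 1.7320)
h = -√3 ≈ -1.7320
((I + 0)/(-23 + 41))*h = ((3 + 0)/(-23 + 41))*(-√3) = (3/18)*(-√3) = (3*(1/18))*(-√3) = (-√3)/6 = -√3/6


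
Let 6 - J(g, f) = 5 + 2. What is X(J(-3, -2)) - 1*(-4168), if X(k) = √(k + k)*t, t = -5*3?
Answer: 4168 - 15*I*√2 ≈ 4168.0 - 21.213*I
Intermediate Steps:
J(g, f) = -1 (J(g, f) = 6 - (5 + 2) = 6 - 1*7 = 6 - 7 = -1)
t = -15
X(k) = -15*√2*√k (X(k) = √(k + k)*(-15) = √(2*k)*(-15) = (√2*√k)*(-15) = -15*√2*√k)
X(J(-3, -2)) - 1*(-4168) = -15*√2*√(-1) - 1*(-4168) = -15*√2*I + 4168 = -15*I*√2 + 4168 = 4168 - 15*I*√2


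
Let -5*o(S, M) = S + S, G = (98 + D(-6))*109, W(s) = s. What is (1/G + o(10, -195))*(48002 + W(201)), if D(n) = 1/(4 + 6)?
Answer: -20616712318/106929 ≈ -1.9281e+5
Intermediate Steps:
D(n) = ⅒ (D(n) = 1/10 = ⅒)
G = 106929/10 (G = (98 + ⅒)*109 = (981/10)*109 = 106929/10 ≈ 10693.)
o(S, M) = -2*S/5 (o(S, M) = -(S + S)/5 = -2*S/5)
(1/G + o(10, -195))*(48002 + W(201)) = (1/(106929/10) - ⅖*10)*(48002 + 201) = (10/106929 - 4)*48203 = -427706/106929*48203 = -20616712318/106929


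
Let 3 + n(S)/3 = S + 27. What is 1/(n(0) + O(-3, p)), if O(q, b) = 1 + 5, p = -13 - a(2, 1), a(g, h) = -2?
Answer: 1/78 ≈ 0.012821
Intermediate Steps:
n(S) = 72 + 3*S (n(S) = -9 + 3*(S + 27) = -9 + 3*(27 + S) = -9 + (81 + 3*S) = 72 + 3*S)
p = -11 (p = -13 - 1*(-2) = -13 + 2 = -11)
O(q, b) = 6
1/(n(0) + O(-3, p)) = 1/((72 + 3*0) + 6) = 1/((72 + 0) + 6) = 1/(72 + 6) = 1/78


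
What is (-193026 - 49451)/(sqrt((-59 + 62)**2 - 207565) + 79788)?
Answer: -4836688719/1591583125 + 242477*I*sqrt(51889)/3183166250 ≈ -3.0389 + 0.017352*I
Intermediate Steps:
(-193026 - 49451)/(sqrt((-59 + 62)**2 - 207565) + 79788) = -242477/(sqrt(3**2 - 207565) + 79788) = -242477/(sqrt(9 - 207565) + 79788) = -242477/(sqrt(-207556) + 79788) = -242477/(2*I*sqrt(51889) + 79788) = -242477/(79788 + 2*I*sqrt(51889))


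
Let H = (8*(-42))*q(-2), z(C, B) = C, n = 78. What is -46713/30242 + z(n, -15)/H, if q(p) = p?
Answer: -2419355/1693552 ≈ -1.4286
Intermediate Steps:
H = 672 (H = (8*(-42))*(-2) = -336*(-2) = 672)
-46713/30242 + z(n, -15)/H = -46713/30242 + 78/672 = -46713*1/30242 + 78*(1/672) = -46713/30242 + 13/112 = -2419355/1693552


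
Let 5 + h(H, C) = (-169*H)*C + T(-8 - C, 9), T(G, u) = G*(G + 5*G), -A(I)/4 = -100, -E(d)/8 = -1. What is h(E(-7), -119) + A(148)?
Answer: 235209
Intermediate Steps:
E(d) = 8 (E(d) = -8*(-1) = 8)
A(I) = 400 (A(I) = -4*(-100) = 400)
T(G, u) = 6*G² (T(G, u) = G*(6*G) = 6*G²)
h(H, C) = -5 + 6*(-8 - C)² - 169*C*H (h(H, C) = -5 + ((-169*H)*C + 6*(-8 - C)²) = -5 + (-169*C*H + 6*(-8 - C)²) = -5 + (6*(-8 - C)² - 169*C*H) = -5 + 6*(-8 - C)² - 169*C*H)
h(E(-7), -119) + A(148) = (-5 + 6*(8 - 119)² - 169*(-119)*8) + 400 = (-5 + 6*(-111)² + 160888) + 400 = (-5 + 6*12321 + 160888) + 400 = (-5 + 73926 + 160888) + 400 = 234809 + 400 = 235209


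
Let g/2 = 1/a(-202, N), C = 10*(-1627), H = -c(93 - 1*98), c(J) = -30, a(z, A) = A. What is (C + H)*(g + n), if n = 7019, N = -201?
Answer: -22911668080/201 ≈ -1.1399e+8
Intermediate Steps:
H = 30 (H = -1*(-30) = 30)
C = -16270
g = -2/201 (g = 2/(-201) = 2*(-1/201) = -2/201 ≈ -0.0099503)
(C + H)*(g + n) = (-16270 + 30)*(-2/201 + 7019) = -16240*1410817/201 = -22911668080/201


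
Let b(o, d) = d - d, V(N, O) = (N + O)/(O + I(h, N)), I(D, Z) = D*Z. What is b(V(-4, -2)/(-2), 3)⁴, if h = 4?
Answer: 0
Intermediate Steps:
V(N, O) = (N + O)/(O + 4*N)
b(o, d) = 0
b(V(-4, -2)/(-2), 3)⁴ = 0⁴ = 0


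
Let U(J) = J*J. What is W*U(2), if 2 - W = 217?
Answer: -860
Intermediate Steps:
U(J) = J²
W = -215 (W = 2 - 1*217 = 2 - 217 = -215)
W*U(2) = -215*2² = -215*4 = -860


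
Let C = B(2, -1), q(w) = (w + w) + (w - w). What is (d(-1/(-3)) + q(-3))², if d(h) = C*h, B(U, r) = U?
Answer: 256/9 ≈ 28.444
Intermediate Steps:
q(w) = 2*w (q(w) = 2*w + 0 = 2*w)
C = 2
d(h) = 2*h
(d(-1/(-3)) + q(-3))² = (2*(-1/(-3)) + 2*(-3))² = (2*(-1*(-⅓)) - 6)² = (2*(⅓) - 6)² = (⅔ - 6)² = (-16/3)² = 256/9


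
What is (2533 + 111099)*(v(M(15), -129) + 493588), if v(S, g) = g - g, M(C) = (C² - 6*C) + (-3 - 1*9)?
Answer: 56087391616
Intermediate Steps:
M(C) = -12 + C² - 6*C (M(C) = (C² - 6*C) + (-3 - 9) = (C² - 6*C) - 12 = -12 + C² - 6*C)
v(S, g) = 0
(2533 + 111099)*(v(M(15), -129) + 493588) = (2533 + 111099)*(0 + 493588) = 113632*493588 = 56087391616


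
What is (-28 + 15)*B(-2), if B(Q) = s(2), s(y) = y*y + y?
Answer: -78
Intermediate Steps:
s(y) = y + y**2 (s(y) = y**2 + y = y + y**2)
B(Q) = 6 (B(Q) = 2*(1 + 2) = 2*3 = 6)
(-28 + 15)*B(-2) = (-28 + 15)*6 = -13*6 = -78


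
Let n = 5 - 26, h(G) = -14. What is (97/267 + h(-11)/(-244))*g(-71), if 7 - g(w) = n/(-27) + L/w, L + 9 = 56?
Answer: 849007/293166 ≈ 2.8960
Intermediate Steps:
L = 47 (L = -9 + 56 = 47)
n = -21
g(w) = 56/9 - 47/w (g(w) = 7 - (-21/(-27) + 47/w) = 7 - (-21*(-1/27) + 47/w) = 7 - (7/9 + 47/w) = 7 + (-7/9 - 47/w) = 56/9 - 47/w)
(97/267 + h(-11)/(-244))*g(-71) = (97/267 - 14/(-244))*(56/9 - 47/(-71)) = (97*(1/267) - 14*(-1/244))*(56/9 - 47*(-1/71)) = (97/267 + 7/122)*(56/9 + 47/71) = (13703/32574)*(4399/639) = 849007/293166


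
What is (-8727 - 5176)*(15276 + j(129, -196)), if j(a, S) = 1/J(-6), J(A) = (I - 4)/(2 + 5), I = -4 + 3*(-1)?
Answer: -2336107187/11 ≈ -2.1237e+8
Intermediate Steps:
I = -7 (I = -4 - 3 = -7)
J(A) = -11/7 (J(A) = (-7 - 4)/(2 + 5) = -11/7)
j(a, S) = -7/11 (j(a, S) = 1/(-11/7) = -7/11)
(-8727 - 5176)*(15276 + j(129, -196)) = (-8727 - 5176)*(15276 - 7/11) = -13903*168029/11 = -2336107187/11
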